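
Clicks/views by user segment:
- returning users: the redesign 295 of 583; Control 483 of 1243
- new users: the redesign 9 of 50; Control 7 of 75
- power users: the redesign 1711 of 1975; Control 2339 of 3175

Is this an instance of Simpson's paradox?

Returning users: the redesign 295/583 = 50.6%, Control 483/1243 = 38.9% → the redesign
New users: the redesign 9/50 = 18.0%, Control 7/75 = 9.3% → the redesign
Power users: the redesign 1711/1975 = 86.6%, Control 2339/3175 = 73.7% → the redesign
Overall: the redesign 2015/2608 = 77.3%, Control 2829/4493 = 63.0% → the redesign
The redesign wins overall and in every user group — no reversal.

No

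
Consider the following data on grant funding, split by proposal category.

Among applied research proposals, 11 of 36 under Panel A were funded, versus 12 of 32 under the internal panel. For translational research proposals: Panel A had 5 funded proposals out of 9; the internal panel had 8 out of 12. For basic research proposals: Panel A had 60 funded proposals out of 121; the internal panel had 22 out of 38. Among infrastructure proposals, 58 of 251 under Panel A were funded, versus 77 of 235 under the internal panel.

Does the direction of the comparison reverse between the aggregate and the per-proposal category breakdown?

No

Applied research: Panel A 11/36 = 30.6%, the internal panel 12/32 = 37.5% → the internal panel
Translational research: Panel A 5/9 = 55.6%, the internal panel 8/12 = 66.7% → the internal panel
Basic research: Panel A 60/121 = 49.6%, the internal panel 22/38 = 57.9% → the internal panel
Infrastructure: Panel A 58/251 = 23.1%, the internal panel 77/235 = 32.8% → the internal panel
Overall: Panel A 134/417 = 32.1%, the internal panel 119/317 = 37.5% → the internal panel
The internal panel wins overall and in every proposal group — no reversal.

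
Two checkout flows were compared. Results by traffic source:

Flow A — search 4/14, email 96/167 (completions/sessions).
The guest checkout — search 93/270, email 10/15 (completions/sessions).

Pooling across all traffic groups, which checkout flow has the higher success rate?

Flow A

Search: Flow A 4/14 = 28.6%, the guest checkout 93/270 = 34.4% → the guest checkout
Email: Flow A 96/167 = 57.5%, the guest checkout 10/15 = 66.7% → the guest checkout
Overall: Flow A 100/181 = 55.2%, the guest checkout 103/285 = 36.1% → Flow A
(The guest checkout wins every traffic group but Flow A wins overall — the guest checkout's sessions skew toward the low-rate search group.)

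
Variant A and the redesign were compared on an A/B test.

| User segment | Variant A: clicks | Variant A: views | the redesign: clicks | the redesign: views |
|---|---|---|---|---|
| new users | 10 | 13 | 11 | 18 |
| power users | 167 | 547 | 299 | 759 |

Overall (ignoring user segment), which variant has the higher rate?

the redesign

New users: Variant A 10/13 = 76.9%, the redesign 11/18 = 61.1% → Variant A
Power users: Variant A 167/547 = 30.5%, the redesign 299/759 = 39.4% → the redesign
Overall: Variant A 177/560 = 31.6%, the redesign 310/777 = 39.9% → the redesign
(Neither sweeps every user group, but the redesign has the higher pooled rate.)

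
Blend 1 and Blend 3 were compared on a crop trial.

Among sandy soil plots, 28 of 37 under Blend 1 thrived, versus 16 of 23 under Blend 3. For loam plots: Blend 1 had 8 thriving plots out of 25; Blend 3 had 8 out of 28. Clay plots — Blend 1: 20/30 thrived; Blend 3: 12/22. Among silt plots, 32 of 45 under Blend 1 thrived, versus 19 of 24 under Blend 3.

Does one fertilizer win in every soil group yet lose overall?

Sandy soil: Blend 1 28/37 = 75.7%, Blend 3 16/23 = 69.6% → Blend 1
Loam: Blend 1 8/25 = 32.0%, Blend 3 8/28 = 28.6% → Blend 1
Clay: Blend 1 20/30 = 66.7%, Blend 3 12/22 = 54.5% → Blend 1
Silt: Blend 1 32/45 = 71.1%, Blend 3 19/24 = 79.2% → Blend 3
Overall: Blend 1 88/137 = 64.2%, Blend 3 55/97 = 56.7% → Blend 1
Neither sweeps: Blend 1 wins 3 of 4 groups, Blend 3 wins 1. Blend 1 wins overall but not every group — no Simpson reversal.

No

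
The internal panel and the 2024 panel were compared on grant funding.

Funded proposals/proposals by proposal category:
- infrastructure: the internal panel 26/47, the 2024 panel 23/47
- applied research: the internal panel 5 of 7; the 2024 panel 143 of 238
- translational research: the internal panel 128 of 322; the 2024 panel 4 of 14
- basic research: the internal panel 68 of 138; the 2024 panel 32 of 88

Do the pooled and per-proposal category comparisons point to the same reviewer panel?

No

Infrastructure: the internal panel 26/47 = 55.3%, the 2024 panel 23/47 = 48.9% → the internal panel
Applied research: the internal panel 5/7 = 71.4%, the 2024 panel 143/238 = 60.1% → the internal panel
Translational research: the internal panel 128/322 = 39.8%, the 2024 panel 4/14 = 28.6% → the internal panel
Basic research: the internal panel 68/138 = 49.3%, the 2024 panel 32/88 = 36.4% → the internal panel
Overall: the internal panel 227/514 = 44.2%, the 2024 panel 202/387 = 52.2% → the 2024 panel
The internal panel wins each proposal group but the 2024 panel wins overall — the comparison reverses. The internal panel's proposals skew toward translational research, which has a lower base rate.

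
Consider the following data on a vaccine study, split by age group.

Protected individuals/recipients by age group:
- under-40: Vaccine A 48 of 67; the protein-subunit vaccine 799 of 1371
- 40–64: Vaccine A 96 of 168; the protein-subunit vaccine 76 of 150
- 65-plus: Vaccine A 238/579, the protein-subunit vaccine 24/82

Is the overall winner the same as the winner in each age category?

Under-40: Vaccine A 48/67 = 71.6%, the protein-subunit vaccine 799/1371 = 58.3% → Vaccine A
40–64: Vaccine A 96/168 = 57.1%, the protein-subunit vaccine 76/150 = 50.7% → Vaccine A
65-plus: Vaccine A 238/579 = 41.1%, the protein-subunit vaccine 24/82 = 29.3% → Vaccine A
Overall: Vaccine A 382/814 = 46.9%, the protein-subunit vaccine 899/1603 = 56.1% → the protein-subunit vaccine
Vaccine A wins each age group but the protein-subunit vaccine wins overall — the comparison reverses. Vaccine A's recipients skew toward 65-plus, which has a lower base rate.

No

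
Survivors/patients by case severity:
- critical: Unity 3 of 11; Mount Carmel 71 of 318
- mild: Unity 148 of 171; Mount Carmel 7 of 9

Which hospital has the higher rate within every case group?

Unity

Critical: Unity 3/11 = 27.3%, Mount Carmel 71/318 = 22.3% → Unity
Mild: Unity 148/171 = 86.5%, Mount Carmel 7/9 = 77.8% → Unity
Unity has the higher rate in both groups.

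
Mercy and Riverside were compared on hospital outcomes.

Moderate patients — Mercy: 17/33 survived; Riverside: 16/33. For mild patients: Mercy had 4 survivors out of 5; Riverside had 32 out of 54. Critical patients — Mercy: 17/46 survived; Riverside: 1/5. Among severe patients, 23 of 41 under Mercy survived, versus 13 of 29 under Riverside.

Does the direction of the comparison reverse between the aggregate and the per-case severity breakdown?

Moderate: Mercy 17/33 = 51.5%, Riverside 16/33 = 48.5% → Mercy
Mild: Mercy 4/5 = 80.0%, Riverside 32/54 = 59.3% → Mercy
Critical: Mercy 17/46 = 37.0%, Riverside 1/5 = 20.0% → Mercy
Severe: Mercy 23/41 = 56.1%, Riverside 13/29 = 44.8% → Mercy
Overall: Mercy 61/125 = 48.8%, Riverside 62/121 = 51.2% → Riverside
Mercy wins each case group but Riverside wins overall — the comparison reverses. Mercy's patients skew toward critical, which has a lower base rate.

Yes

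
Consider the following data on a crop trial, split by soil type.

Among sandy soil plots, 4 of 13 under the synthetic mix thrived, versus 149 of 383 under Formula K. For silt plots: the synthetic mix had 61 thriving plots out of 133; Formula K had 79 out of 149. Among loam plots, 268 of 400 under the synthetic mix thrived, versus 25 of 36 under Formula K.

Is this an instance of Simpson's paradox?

Yes

Sandy soil: the synthetic mix 4/13 = 30.8%, Formula K 149/383 = 38.9% → Formula K
Silt: the synthetic mix 61/133 = 45.9%, Formula K 79/149 = 53.0% → Formula K
Loam: the synthetic mix 268/400 = 67.0%, Formula K 25/36 = 69.4% → Formula K
Overall: the synthetic mix 333/546 = 61.0%, Formula K 253/568 = 44.5% → the synthetic mix
Formula K wins each soil group but the synthetic mix wins overall — the comparison reverses. Formula K's plots skew toward sandy soil, which has a lower base rate.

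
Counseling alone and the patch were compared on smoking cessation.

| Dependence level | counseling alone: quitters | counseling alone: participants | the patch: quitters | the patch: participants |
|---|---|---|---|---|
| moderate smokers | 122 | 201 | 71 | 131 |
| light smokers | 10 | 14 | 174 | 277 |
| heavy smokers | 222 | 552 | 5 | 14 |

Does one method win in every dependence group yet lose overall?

Yes

Moderate smokers: counseling alone 122/201 = 60.7%, the patch 71/131 = 54.2% → counseling alone
Light smokers: counseling alone 10/14 = 71.4%, the patch 174/277 = 62.8% → counseling alone
Heavy smokers: counseling alone 222/552 = 40.2%, the patch 5/14 = 35.7% → counseling alone
Overall: counseling alone 354/767 = 46.2%, the patch 250/422 = 59.2% → the patch
Counseling alone wins each dependence group but the patch wins overall — the comparison reverses. Counseling alone's participants skew toward heavy smokers, which has a lower base rate.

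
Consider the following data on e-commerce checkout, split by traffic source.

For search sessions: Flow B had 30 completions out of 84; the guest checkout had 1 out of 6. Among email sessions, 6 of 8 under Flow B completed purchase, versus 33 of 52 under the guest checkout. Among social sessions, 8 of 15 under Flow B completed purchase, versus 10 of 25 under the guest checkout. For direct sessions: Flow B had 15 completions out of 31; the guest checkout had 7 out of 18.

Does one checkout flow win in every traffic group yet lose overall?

Search: Flow B 30/84 = 35.7%, the guest checkout 1/6 = 16.7% → Flow B
Email: Flow B 6/8 = 75.0%, the guest checkout 33/52 = 63.5% → Flow B
Social: Flow B 8/15 = 53.3%, the guest checkout 10/25 = 40.0% → Flow B
Direct: Flow B 15/31 = 48.4%, the guest checkout 7/18 = 38.9% → Flow B
Overall: Flow B 59/138 = 42.8%, the guest checkout 51/101 = 50.5% → the guest checkout
Flow B wins each traffic group but the guest checkout wins overall — the comparison reverses. Flow B's sessions skew toward search, which has a lower base rate.

Yes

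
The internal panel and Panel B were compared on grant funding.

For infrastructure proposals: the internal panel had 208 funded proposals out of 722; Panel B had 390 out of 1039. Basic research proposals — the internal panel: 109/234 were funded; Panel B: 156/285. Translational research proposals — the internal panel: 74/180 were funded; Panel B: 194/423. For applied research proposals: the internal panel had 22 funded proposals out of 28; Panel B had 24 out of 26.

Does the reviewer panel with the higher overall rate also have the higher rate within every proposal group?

Yes

Infrastructure: the internal panel 208/722 = 28.8%, Panel B 390/1039 = 37.5% → Panel B
Basic research: the internal panel 109/234 = 46.6%, Panel B 156/285 = 54.7% → Panel B
Translational research: the internal panel 74/180 = 41.1%, Panel B 194/423 = 45.9% → Panel B
Applied research: the internal panel 22/28 = 78.6%, Panel B 24/26 = 92.3% → Panel B
Overall: the internal panel 413/1164 = 35.5%, Panel B 764/1773 = 43.1% → Panel B
Panel B wins overall and in every proposal group — no reversal.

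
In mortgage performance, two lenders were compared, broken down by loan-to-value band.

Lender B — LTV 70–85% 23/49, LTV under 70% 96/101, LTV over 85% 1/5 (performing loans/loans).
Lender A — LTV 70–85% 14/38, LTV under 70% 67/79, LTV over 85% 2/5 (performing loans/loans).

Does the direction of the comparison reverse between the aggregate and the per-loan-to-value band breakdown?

LTV 70–85%: Lender B 23/49 = 46.9%, Lender A 14/38 = 36.8% → Lender B
LTV under 70%: Lender B 96/101 = 95.0%, Lender A 67/79 = 84.8% → Lender B
LTV over 85%: Lender B 1/5 = 20.0%, Lender A 2/5 = 40.0% → Lender A
Overall: Lender B 120/155 = 77.4%, Lender A 83/122 = 68.0% → Lender B
Neither sweeps: Lender B wins 2 of 3 groups, Lender A wins 1. Lender B wins overall but not every group — no Simpson reversal.

No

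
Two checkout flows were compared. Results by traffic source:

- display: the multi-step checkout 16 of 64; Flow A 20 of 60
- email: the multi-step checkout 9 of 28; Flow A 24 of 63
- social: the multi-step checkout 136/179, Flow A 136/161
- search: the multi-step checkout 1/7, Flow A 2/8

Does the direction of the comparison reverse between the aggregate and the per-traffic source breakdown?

No

Display: the multi-step checkout 16/64 = 25.0%, Flow A 20/60 = 33.3% → Flow A
Email: the multi-step checkout 9/28 = 32.1%, Flow A 24/63 = 38.1% → Flow A
Social: the multi-step checkout 136/179 = 76.0%, Flow A 136/161 = 84.5% → Flow A
Search: the multi-step checkout 1/7 = 14.3%, Flow A 2/8 = 25.0% → Flow A
Overall: the multi-step checkout 162/278 = 58.3%, Flow A 182/292 = 62.3% → Flow A
Flow A wins overall and in every traffic group — no reversal.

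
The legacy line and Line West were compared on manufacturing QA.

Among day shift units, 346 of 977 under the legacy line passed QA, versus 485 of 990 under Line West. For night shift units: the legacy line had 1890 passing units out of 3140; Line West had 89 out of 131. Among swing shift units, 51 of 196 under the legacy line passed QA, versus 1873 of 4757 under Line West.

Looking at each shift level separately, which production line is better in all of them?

Day shift: the legacy line 346/977 = 35.4%, Line West 485/990 = 49.0% → Line West
Night shift: the legacy line 1890/3140 = 60.2%, Line West 89/131 = 67.9% → Line West
Swing shift: the legacy line 51/196 = 26.0%, Line West 1873/4757 = 39.4% → Line West
Line West has the higher rate in all 3 groups.

Line West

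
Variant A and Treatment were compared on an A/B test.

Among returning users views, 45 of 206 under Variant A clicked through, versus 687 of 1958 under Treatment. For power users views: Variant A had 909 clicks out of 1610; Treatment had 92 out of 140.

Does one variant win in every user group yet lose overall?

Returning users: Variant A 45/206 = 21.8%, Treatment 687/1958 = 35.1% → Treatment
Power users: Variant A 909/1610 = 56.5%, Treatment 92/140 = 65.7% → Treatment
Overall: Variant A 954/1816 = 52.5%, Treatment 779/2098 = 37.1% → Variant A
Treatment wins each user group but Variant A wins overall — the comparison reverses. Treatment's views skew toward returning users, which has a lower base rate.

Yes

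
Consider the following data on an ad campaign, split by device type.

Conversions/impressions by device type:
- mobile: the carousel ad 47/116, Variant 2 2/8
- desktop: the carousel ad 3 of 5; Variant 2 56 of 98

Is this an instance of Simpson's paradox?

Yes

Mobile: the carousel ad 47/116 = 40.5%, Variant 2 2/8 = 25.0% → the carousel ad
Desktop: the carousel ad 3/5 = 60.0%, Variant 2 56/98 = 57.1% → the carousel ad
Overall: the carousel ad 50/121 = 41.3%, Variant 2 58/106 = 54.7% → Variant 2
The carousel ad wins each device group but Variant 2 wins overall — the comparison reverses. The carousel ad's impressions skew toward mobile, which has a lower base rate.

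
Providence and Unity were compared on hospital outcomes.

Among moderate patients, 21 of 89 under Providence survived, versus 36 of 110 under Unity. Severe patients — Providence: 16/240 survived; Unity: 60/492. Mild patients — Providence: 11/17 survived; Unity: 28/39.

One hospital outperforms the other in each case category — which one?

Moderate: Providence 21/89 = 23.6%, Unity 36/110 = 32.7% → Unity
Severe: Providence 16/240 = 6.7%, Unity 60/492 = 12.2% → Unity
Mild: Providence 11/17 = 64.7%, Unity 28/39 = 71.8% → Unity
Unity has the higher rate in all 3 groups.

Unity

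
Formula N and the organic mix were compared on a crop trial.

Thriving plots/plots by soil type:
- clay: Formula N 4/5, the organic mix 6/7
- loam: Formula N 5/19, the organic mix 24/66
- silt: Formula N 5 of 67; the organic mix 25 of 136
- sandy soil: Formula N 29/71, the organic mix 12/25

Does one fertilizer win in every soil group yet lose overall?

Clay: Formula N 4/5 = 80.0%, the organic mix 6/7 = 85.7% → the organic mix
Loam: Formula N 5/19 = 26.3%, the organic mix 24/66 = 36.4% → the organic mix
Silt: Formula N 5/67 = 7.5%, the organic mix 25/136 = 18.4% → the organic mix
Sandy soil: Formula N 29/71 = 40.8%, the organic mix 12/25 = 48.0% → the organic mix
Overall: Formula N 43/162 = 26.5%, the organic mix 67/234 = 28.6% → the organic mix
The organic mix wins overall and in every soil group — no reversal.

No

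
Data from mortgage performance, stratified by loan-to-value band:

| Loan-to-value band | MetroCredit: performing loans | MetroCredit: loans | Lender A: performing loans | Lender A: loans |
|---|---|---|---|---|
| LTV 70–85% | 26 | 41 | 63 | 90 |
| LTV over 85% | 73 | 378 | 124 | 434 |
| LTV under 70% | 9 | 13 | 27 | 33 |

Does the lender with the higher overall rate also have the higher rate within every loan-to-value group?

LTV 70–85%: MetroCredit 26/41 = 63.4%, Lender A 63/90 = 70.0% → Lender A
LTV over 85%: MetroCredit 73/378 = 19.3%, Lender A 124/434 = 28.6% → Lender A
LTV under 70%: MetroCredit 9/13 = 69.2%, Lender A 27/33 = 81.8% → Lender A
Overall: MetroCredit 108/432 = 25.0%, Lender A 214/557 = 38.4% → Lender A
Lender A wins overall and in every loan-to-value group — no reversal.

Yes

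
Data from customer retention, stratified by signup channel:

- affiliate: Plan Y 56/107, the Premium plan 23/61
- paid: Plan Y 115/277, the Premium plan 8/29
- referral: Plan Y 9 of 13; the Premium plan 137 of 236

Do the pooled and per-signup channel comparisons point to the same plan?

No

Affiliate: Plan Y 56/107 = 52.3%, the Premium plan 23/61 = 37.7% → Plan Y
Paid: Plan Y 115/277 = 41.5%, the Premium plan 8/29 = 27.6% → Plan Y
Referral: Plan Y 9/13 = 69.2%, the Premium plan 137/236 = 58.1% → Plan Y
Overall: Plan Y 180/397 = 45.3%, the Premium plan 168/326 = 51.5% → the Premium plan
Plan Y wins each signup group but the Premium plan wins overall — the comparison reverses. Plan Y's customers skew toward paid, which has a lower base rate.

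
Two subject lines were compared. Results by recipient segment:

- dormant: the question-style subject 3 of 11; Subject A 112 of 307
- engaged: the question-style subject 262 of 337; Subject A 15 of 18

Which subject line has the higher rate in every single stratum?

Dormant: the question-style subject 3/11 = 27.3%, Subject A 112/307 = 36.5% → Subject A
Engaged: the question-style subject 262/337 = 77.7%, Subject A 15/18 = 83.3% → Subject A
Subject A has the higher rate in both groups.

Subject A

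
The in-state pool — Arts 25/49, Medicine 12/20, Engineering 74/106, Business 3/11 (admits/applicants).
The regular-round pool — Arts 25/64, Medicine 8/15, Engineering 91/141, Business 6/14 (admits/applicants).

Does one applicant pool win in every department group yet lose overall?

No

Arts: the in-state pool 25/49 = 51.0%, the regular-round pool 25/64 = 39.1% → the in-state pool
Medicine: the in-state pool 12/20 = 60.0%, the regular-round pool 8/15 = 53.3% → the in-state pool
Engineering: the in-state pool 74/106 = 69.8%, the regular-round pool 91/141 = 64.5% → the in-state pool
Business: the in-state pool 3/11 = 27.3%, the regular-round pool 6/14 = 42.9% → the regular-round pool
Overall: the in-state pool 114/186 = 61.3%, the regular-round pool 130/234 = 55.6% → the in-state pool
Neither sweeps: the in-state pool wins 3 of 4 groups, the regular-round pool wins 1. The in-state pool wins overall but not every group — no Simpson reversal.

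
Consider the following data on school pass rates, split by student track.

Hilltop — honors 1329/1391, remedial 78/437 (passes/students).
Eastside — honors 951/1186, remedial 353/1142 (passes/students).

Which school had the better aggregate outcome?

Honors: Hilltop 1329/1391 = 95.5%, Eastside 951/1186 = 80.2% → Hilltop
Remedial: Hilltop 78/437 = 17.8%, Eastside 353/1142 = 30.9% → Eastside
Overall: Hilltop 1407/1828 = 77.0%, Eastside 1304/2328 = 56.0% → Hilltop
(Neither sweeps every student group, but Hilltop has the higher pooled rate.)

Hilltop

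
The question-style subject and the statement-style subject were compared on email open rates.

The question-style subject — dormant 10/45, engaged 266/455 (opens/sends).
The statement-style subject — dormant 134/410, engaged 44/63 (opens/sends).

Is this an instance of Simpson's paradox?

Dormant: the question-style subject 10/45 = 22.2%, the statement-style subject 134/410 = 32.7% → the statement-style subject
Engaged: the question-style subject 266/455 = 58.5%, the statement-style subject 44/63 = 69.8% → the statement-style subject
Overall: the question-style subject 276/500 = 55.2%, the statement-style subject 178/473 = 37.6% → the question-style subject
The statement-style subject wins each recipient group but the question-style subject wins overall — the comparison reverses. The statement-style subject's sends skew toward dormant, which has a lower base rate.

Yes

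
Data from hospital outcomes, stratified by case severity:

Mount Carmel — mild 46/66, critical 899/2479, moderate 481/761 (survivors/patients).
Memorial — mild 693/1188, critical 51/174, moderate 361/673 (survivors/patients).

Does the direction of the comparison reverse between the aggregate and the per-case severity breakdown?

Mild: Mount Carmel 46/66 = 69.7%, Memorial 693/1188 = 58.3% → Mount Carmel
Critical: Mount Carmel 899/2479 = 36.3%, Memorial 51/174 = 29.3% → Mount Carmel
Moderate: Mount Carmel 481/761 = 63.2%, Memorial 361/673 = 53.6% → Mount Carmel
Overall: Mount Carmel 1426/3306 = 43.1%, Memorial 1105/2035 = 54.3% → Memorial
Mount Carmel wins each case group but Memorial wins overall — the comparison reverses. Mount Carmel's patients skew toward critical, which has a lower base rate.

Yes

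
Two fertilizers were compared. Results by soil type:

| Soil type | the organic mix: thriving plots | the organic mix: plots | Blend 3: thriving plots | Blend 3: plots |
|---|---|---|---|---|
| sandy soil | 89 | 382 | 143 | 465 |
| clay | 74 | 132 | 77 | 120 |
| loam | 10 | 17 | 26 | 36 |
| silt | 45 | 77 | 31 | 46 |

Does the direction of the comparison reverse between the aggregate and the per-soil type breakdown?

Sandy soil: the organic mix 89/382 = 23.3%, Blend 3 143/465 = 30.8% → Blend 3
Clay: the organic mix 74/132 = 56.1%, Blend 3 77/120 = 64.2% → Blend 3
Loam: the organic mix 10/17 = 58.8%, Blend 3 26/36 = 72.2% → Blend 3
Silt: the organic mix 45/77 = 58.4%, Blend 3 31/46 = 67.4% → Blend 3
Overall: the organic mix 218/608 = 35.9%, Blend 3 277/667 = 41.5% → Blend 3
Blend 3 wins overall and in every soil group — no reversal.

No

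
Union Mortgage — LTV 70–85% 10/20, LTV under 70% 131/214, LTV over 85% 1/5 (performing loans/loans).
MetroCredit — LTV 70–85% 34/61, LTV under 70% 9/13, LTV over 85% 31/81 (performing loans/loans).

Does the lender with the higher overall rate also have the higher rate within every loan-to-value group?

No

LTV 70–85%: Union Mortgage 10/20 = 50.0%, MetroCredit 34/61 = 55.7% → MetroCredit
LTV under 70%: Union Mortgage 131/214 = 61.2%, MetroCredit 9/13 = 69.2% → MetroCredit
LTV over 85%: Union Mortgage 1/5 = 20.0%, MetroCredit 31/81 = 38.3% → MetroCredit
Overall: Union Mortgage 142/239 = 59.4%, MetroCredit 74/155 = 47.7% → Union Mortgage
MetroCredit wins each loan-to-value group but Union Mortgage wins overall — the comparison reverses. MetroCredit's loans skew toward LTV over 85%, which has a lower base rate.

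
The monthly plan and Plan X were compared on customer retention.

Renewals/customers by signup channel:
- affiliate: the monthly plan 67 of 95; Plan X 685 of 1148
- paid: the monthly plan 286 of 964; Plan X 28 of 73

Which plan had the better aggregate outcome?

Affiliate: the monthly plan 67/95 = 70.5%, Plan X 685/1148 = 59.7% → the monthly plan
Paid: the monthly plan 286/964 = 29.7%, Plan X 28/73 = 38.4% → Plan X
Overall: the monthly plan 353/1059 = 33.3%, Plan X 713/1221 = 58.4% → Plan X
(Neither sweeps every signup group, but Plan X has the higher pooled rate.)

Plan X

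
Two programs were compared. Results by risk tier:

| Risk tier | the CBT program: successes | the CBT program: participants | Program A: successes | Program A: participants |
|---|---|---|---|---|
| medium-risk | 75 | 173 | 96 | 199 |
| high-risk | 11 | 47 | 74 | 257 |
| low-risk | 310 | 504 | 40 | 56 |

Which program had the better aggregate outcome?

Medium-risk: the CBT program 75/173 = 43.4%, Program A 96/199 = 48.2% → Program A
High-risk: the CBT program 11/47 = 23.4%, Program A 74/257 = 28.8% → Program A
Low-risk: the CBT program 310/504 = 61.5%, Program A 40/56 = 71.4% → Program A
Overall: the CBT program 396/724 = 54.7%, Program A 210/512 = 41.0% → the CBT program
(Program A wins every risk group but the CBT program wins overall — Program A's participants skew toward the low-rate high-risk group.)

the CBT program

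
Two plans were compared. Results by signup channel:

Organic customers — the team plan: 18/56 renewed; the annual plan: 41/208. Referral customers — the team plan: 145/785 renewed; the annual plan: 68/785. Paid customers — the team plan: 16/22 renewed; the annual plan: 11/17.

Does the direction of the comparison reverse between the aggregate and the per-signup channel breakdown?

Organic: the team plan 18/56 = 32.1%, the annual plan 41/208 = 19.7% → the team plan
Referral: the team plan 145/785 = 18.5%, the annual plan 68/785 = 8.7% → the team plan
Paid: the team plan 16/22 = 72.7%, the annual plan 11/17 = 64.7% → the team plan
Overall: the team plan 179/863 = 20.7%, the annual plan 120/1010 = 11.9% → the team plan
The team plan wins overall and in every signup group — no reversal.

No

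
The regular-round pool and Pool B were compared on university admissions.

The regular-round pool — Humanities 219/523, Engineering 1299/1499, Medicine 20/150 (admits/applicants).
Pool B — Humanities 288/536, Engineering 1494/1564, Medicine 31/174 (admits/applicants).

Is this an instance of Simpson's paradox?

No

Humanities: the regular-round pool 219/523 = 41.9%, Pool B 288/536 = 53.7% → Pool B
Engineering: the regular-round pool 1299/1499 = 86.7%, Pool B 1494/1564 = 95.5% → Pool B
Medicine: the regular-round pool 20/150 = 13.3%, Pool B 31/174 = 17.8% → Pool B
Overall: the regular-round pool 1538/2172 = 70.8%, Pool B 1813/2274 = 79.7% → Pool B
Pool B wins overall and in every department group — no reversal.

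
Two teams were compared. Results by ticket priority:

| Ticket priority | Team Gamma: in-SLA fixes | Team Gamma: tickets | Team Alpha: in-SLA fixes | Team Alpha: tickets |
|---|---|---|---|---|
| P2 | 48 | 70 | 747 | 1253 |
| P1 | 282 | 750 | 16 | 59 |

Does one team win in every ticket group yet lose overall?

Yes

P2: Team Gamma 48/70 = 68.6%, Team Alpha 747/1253 = 59.6% → Team Gamma
P1: Team Gamma 282/750 = 37.6%, Team Alpha 16/59 = 27.1% → Team Gamma
Overall: Team Gamma 330/820 = 40.2%, Team Alpha 763/1312 = 58.2% → Team Alpha
Team Gamma wins each ticket group but Team Alpha wins overall — the comparison reverses. Team Gamma's tickets skew toward P1, which has a lower base rate.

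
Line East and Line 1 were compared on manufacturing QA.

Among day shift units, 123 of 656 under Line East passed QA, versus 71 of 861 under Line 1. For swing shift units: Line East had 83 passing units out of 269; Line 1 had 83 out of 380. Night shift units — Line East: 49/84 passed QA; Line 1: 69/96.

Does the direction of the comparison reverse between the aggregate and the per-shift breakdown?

No

Day shift: Line East 123/656 = 18.8%, Line 1 71/861 = 8.2% → Line East
Swing shift: Line East 83/269 = 30.9%, Line 1 83/380 = 21.8% → Line East
Night shift: Line East 49/84 = 58.3%, Line 1 69/96 = 71.9% → Line 1
Overall: Line East 255/1009 = 25.3%, Line 1 223/1337 = 16.7% → Line East
Neither sweeps: Line East wins 2 of 3 groups, Line 1 wins 1. Line East wins overall but not every group — no Simpson reversal.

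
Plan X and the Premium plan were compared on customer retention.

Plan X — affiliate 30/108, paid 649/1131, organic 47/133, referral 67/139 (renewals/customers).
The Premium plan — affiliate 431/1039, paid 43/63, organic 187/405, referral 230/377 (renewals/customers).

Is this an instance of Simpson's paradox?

Affiliate: Plan X 30/108 = 27.8%, the Premium plan 431/1039 = 41.5% → the Premium plan
Paid: Plan X 649/1131 = 57.4%, the Premium plan 43/63 = 68.3% → the Premium plan
Organic: Plan X 47/133 = 35.3%, the Premium plan 187/405 = 46.2% → the Premium plan
Referral: Plan X 67/139 = 48.2%, the Premium plan 230/377 = 61.0% → the Premium plan
Overall: Plan X 793/1511 = 52.5%, the Premium plan 891/1884 = 47.3% → Plan X
The Premium plan wins each signup group but Plan X wins overall — the comparison reverses. The Premium plan's customers skew toward affiliate, which has a lower base rate.

Yes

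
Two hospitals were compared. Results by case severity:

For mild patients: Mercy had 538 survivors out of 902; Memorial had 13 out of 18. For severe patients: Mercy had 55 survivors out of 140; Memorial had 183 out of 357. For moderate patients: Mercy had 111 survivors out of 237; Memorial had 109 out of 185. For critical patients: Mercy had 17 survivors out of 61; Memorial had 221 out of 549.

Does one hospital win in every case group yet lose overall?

Mild: Mercy 538/902 = 59.6%, Memorial 13/18 = 72.2% → Memorial
Severe: Mercy 55/140 = 39.3%, Memorial 183/357 = 51.3% → Memorial
Moderate: Mercy 111/237 = 46.8%, Memorial 109/185 = 58.9% → Memorial
Critical: Mercy 17/61 = 27.9%, Memorial 221/549 = 40.3% → Memorial
Overall: Mercy 721/1340 = 53.8%, Memorial 526/1109 = 47.4% → Mercy
Memorial wins each case group but Mercy wins overall — the comparison reverses. Memorial's patients skew toward critical, which has a lower base rate.

Yes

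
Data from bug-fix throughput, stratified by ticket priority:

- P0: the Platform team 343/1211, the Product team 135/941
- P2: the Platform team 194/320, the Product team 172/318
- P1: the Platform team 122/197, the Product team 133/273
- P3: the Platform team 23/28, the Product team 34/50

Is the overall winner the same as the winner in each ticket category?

P0: the Platform team 343/1211 = 28.3%, the Product team 135/941 = 14.3% → the Platform team
P2: the Platform team 194/320 = 60.6%, the Product team 172/318 = 54.1% → the Platform team
P1: the Platform team 122/197 = 61.9%, the Product team 133/273 = 48.7% → the Platform team
P3: the Platform team 23/28 = 82.1%, the Product team 34/50 = 68.0% → the Platform team
Overall: the Platform team 682/1756 = 38.8%, the Product team 474/1582 = 30.0% → the Platform team
The Platform team wins overall and in every ticket group — no reversal.

Yes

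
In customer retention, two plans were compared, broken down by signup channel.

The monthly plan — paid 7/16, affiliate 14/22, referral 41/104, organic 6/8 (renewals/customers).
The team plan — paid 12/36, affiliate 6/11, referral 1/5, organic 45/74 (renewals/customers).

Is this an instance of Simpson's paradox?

Yes

Paid: the monthly plan 7/16 = 43.8%, the team plan 12/36 = 33.3% → the monthly plan
Affiliate: the monthly plan 14/22 = 63.6%, the team plan 6/11 = 54.5% → the monthly plan
Referral: the monthly plan 41/104 = 39.4%, the team plan 1/5 = 20.0% → the monthly plan
Organic: the monthly plan 6/8 = 75.0%, the team plan 45/74 = 60.8% → the monthly plan
Overall: the monthly plan 68/150 = 45.3%, the team plan 64/126 = 50.8% → the team plan
The monthly plan wins each signup group but the team plan wins overall — the comparison reverses. The monthly plan's customers skew toward referral, which has a lower base rate.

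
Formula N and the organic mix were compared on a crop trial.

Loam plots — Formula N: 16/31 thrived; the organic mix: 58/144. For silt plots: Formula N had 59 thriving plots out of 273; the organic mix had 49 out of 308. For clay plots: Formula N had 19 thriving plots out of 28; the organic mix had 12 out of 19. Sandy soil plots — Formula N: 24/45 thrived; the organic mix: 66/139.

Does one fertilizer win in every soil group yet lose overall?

Loam: Formula N 16/31 = 51.6%, the organic mix 58/144 = 40.3% → Formula N
Silt: Formula N 59/273 = 21.6%, the organic mix 49/308 = 15.9% → Formula N
Clay: Formula N 19/28 = 67.9%, the organic mix 12/19 = 63.2% → Formula N
Sandy soil: Formula N 24/45 = 53.3%, the organic mix 66/139 = 47.5% → Formula N
Overall: Formula N 118/377 = 31.3%, the organic mix 185/610 = 30.3% → Formula N
Formula N wins overall and in every soil group — no reversal.

No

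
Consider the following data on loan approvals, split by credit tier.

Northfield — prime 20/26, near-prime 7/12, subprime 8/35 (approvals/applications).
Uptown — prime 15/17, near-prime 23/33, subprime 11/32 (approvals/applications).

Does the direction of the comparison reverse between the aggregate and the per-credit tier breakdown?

No

Prime: Northfield 20/26 = 76.9%, Uptown 15/17 = 88.2% → Uptown
Near-prime: Northfield 7/12 = 58.3%, Uptown 23/33 = 69.7% → Uptown
Subprime: Northfield 8/35 = 22.9%, Uptown 11/32 = 34.4% → Uptown
Overall: Northfield 35/73 = 47.9%, Uptown 49/82 = 59.8% → Uptown
Uptown wins overall and in every credit group — no reversal.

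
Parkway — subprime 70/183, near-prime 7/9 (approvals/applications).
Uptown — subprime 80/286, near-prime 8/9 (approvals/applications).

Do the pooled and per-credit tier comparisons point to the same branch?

Subprime: Parkway 70/183 = 38.3%, Uptown 80/286 = 28.0% → Parkway
Near-prime: Parkway 7/9 = 77.8%, Uptown 8/9 = 88.9% → Uptown
Overall: Parkway 77/192 = 40.1%, Uptown 88/295 = 29.8% → Parkway
Neither sweeps: Parkway wins 1 of 2 groups, Uptown wins 1. Parkway wins overall but not every group — no Simpson reversal.

No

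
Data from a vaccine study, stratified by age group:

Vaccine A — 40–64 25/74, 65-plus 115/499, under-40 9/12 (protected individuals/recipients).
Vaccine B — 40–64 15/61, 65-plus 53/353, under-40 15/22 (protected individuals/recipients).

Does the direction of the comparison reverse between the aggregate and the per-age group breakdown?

40–64: Vaccine A 25/74 = 33.8%, Vaccine B 15/61 = 24.6% → Vaccine A
65-plus: Vaccine A 115/499 = 23.0%, Vaccine B 53/353 = 15.0% → Vaccine A
Under-40: Vaccine A 9/12 = 75.0%, Vaccine B 15/22 = 68.2% → Vaccine A
Overall: Vaccine A 149/585 = 25.5%, Vaccine B 83/436 = 19.0% → Vaccine A
Vaccine A wins overall and in every age group — no reversal.

No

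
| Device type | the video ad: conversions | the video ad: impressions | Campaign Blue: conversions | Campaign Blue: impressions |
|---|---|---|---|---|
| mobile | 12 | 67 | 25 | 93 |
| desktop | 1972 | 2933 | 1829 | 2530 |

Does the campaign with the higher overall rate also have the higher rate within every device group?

Yes

Mobile: the video ad 12/67 = 17.9%, Campaign Blue 25/93 = 26.9% → Campaign Blue
Desktop: the video ad 1972/2933 = 67.2%, Campaign Blue 1829/2530 = 72.3% → Campaign Blue
Overall: the video ad 1984/3000 = 66.1%, Campaign Blue 1854/2623 = 70.7% → Campaign Blue
Campaign Blue wins overall and in every device group — no reversal.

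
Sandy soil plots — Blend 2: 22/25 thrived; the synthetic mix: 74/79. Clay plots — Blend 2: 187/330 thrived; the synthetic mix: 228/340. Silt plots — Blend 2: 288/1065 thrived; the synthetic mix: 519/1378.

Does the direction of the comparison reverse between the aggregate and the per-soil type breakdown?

Sandy soil: Blend 2 22/25 = 88.0%, the synthetic mix 74/79 = 93.7% → the synthetic mix
Clay: Blend 2 187/330 = 56.7%, the synthetic mix 228/340 = 67.1% → the synthetic mix
Silt: Blend 2 288/1065 = 27.0%, the synthetic mix 519/1378 = 37.7% → the synthetic mix
Overall: Blend 2 497/1420 = 35.0%, the synthetic mix 821/1797 = 45.7% → the synthetic mix
The synthetic mix wins overall and in every soil group — no reversal.

No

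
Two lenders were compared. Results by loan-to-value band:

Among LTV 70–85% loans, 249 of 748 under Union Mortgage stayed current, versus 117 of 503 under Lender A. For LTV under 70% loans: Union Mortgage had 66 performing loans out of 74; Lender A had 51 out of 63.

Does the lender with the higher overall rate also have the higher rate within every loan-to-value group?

Yes

LTV 70–85%: Union Mortgage 249/748 = 33.3%, Lender A 117/503 = 23.3% → Union Mortgage
LTV under 70%: Union Mortgage 66/74 = 89.2%, Lender A 51/63 = 81.0% → Union Mortgage
Overall: Union Mortgage 315/822 = 38.3%, Lender A 168/566 = 29.7% → Union Mortgage
Union Mortgage wins overall and in every loan-to-value group — no reversal.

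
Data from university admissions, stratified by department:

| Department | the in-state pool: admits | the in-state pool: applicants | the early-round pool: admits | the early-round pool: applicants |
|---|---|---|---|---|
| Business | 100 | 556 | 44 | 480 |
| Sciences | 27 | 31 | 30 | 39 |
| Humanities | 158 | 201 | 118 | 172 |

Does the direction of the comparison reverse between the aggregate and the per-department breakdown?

Business: the in-state pool 100/556 = 18.0%, the early-round pool 44/480 = 9.2% → the in-state pool
Sciences: the in-state pool 27/31 = 87.1%, the early-round pool 30/39 = 76.9% → the in-state pool
Humanities: the in-state pool 158/201 = 78.6%, the early-round pool 118/172 = 68.6% → the in-state pool
Overall: the in-state pool 285/788 = 36.2%, the early-round pool 192/691 = 27.8% → the in-state pool
The in-state pool wins overall and in every department group — no reversal.

No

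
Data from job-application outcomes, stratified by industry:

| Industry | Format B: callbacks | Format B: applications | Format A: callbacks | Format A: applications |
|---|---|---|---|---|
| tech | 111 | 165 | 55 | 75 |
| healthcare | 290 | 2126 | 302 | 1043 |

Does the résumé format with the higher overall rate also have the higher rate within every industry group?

Tech: Format B 111/165 = 67.3%, Format A 55/75 = 73.3% → Format A
Healthcare: Format B 290/2126 = 13.6%, Format A 302/1043 = 29.0% → Format A
Overall: Format B 401/2291 = 17.5%, Format A 357/1118 = 31.9% → Format A
Format A wins overall and in every industry group — no reversal.

Yes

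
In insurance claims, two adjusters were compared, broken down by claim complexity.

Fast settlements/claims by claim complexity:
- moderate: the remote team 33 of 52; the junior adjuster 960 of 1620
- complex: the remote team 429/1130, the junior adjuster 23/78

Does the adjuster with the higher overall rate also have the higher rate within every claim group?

No

Moderate: the remote team 33/52 = 63.5%, the junior adjuster 960/1620 = 59.3% → the remote team
Complex: the remote team 429/1130 = 38.0%, the junior adjuster 23/78 = 29.5% → the remote team
Overall: the remote team 462/1182 = 39.1%, the junior adjuster 983/1698 = 57.9% → the junior adjuster
The remote team wins each claim group but the junior adjuster wins overall — the comparison reverses. The remote team's claims skew toward complex, which has a lower base rate.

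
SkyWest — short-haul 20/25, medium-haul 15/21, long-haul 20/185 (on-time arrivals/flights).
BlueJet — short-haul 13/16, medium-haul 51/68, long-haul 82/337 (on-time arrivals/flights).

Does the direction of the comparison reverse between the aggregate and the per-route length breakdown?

No

Short-haul: SkyWest 20/25 = 80.0%, BlueJet 13/16 = 81.2% → BlueJet
Medium-haul: SkyWest 15/21 = 71.4%, BlueJet 51/68 = 75.0% → BlueJet
Long-haul: SkyWest 20/185 = 10.8%, BlueJet 82/337 = 24.3% → BlueJet
Overall: SkyWest 55/231 = 23.8%, BlueJet 146/421 = 34.7% → BlueJet
BlueJet wins overall and in every route group — no reversal.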